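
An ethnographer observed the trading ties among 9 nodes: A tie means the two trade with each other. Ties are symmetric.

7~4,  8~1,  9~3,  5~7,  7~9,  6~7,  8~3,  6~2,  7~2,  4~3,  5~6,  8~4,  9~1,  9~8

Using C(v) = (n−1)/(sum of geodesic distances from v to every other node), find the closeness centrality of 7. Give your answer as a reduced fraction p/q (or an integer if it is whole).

8/11

Distances from 7: 1:2, 2:1, 3:2, 4:1, 5:1, 6:1, 8:2, 9:1. Sum = 11.
n = 9, so closeness = 8/11.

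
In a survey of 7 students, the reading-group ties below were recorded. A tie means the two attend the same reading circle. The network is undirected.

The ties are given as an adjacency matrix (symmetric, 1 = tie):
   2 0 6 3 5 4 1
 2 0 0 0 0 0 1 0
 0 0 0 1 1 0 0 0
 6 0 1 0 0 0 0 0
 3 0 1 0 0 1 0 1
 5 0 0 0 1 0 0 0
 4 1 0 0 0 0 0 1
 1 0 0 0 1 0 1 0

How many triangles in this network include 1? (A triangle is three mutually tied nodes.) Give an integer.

1's neighbors are 3 and 4, but none of them are tied to each other, so no triangle contains 1.

0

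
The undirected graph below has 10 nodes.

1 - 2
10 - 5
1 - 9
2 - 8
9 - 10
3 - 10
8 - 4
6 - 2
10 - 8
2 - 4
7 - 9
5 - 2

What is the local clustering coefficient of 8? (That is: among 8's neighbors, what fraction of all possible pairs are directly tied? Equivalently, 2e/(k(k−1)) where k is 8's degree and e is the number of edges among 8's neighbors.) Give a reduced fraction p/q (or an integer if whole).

8's neighbors: 2, 4, and 10 (k = 3).
Possible neighbor pairs: C(3,2) = 3. Edges among them: 2–4 → e = 1.
Clustering(8) = 1/3.

1/3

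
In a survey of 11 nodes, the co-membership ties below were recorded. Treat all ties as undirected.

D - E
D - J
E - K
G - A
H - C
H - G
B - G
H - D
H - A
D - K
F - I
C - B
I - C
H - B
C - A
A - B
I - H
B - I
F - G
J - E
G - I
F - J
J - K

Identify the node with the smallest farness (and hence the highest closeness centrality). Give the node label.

H

Farness (sum of distances to all others) for each node — A:19, B:18, C:19, D:16, E:22, F:17, G:17, H:14, I:17, J:19, K:22.
The smallest farness is 14, for H, so H has the highest closeness.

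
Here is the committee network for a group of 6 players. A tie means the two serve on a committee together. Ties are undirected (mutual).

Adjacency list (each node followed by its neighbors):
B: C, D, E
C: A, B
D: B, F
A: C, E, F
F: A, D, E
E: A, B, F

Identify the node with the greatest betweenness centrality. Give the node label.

B

Unnormalized betweenness of each node: A:3/2, B:2, C:1/2, D:1/2, E:1, F:3/2.
B has the largest value, 2, making it the main broker — the node through which the most shortest paths run.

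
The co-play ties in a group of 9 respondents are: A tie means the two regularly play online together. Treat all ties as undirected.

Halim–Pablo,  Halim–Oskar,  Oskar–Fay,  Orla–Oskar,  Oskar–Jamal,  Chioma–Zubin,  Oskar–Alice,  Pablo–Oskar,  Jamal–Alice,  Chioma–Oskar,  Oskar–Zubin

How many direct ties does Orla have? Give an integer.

1

Orla is directly tied to Oskar. That is 1 neighbor, so the degree of Orla is 1.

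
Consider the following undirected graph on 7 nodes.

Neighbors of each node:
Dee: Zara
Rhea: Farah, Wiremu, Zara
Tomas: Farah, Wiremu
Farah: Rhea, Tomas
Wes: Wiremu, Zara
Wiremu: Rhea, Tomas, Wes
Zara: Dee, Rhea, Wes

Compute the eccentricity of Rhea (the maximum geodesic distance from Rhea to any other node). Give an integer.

2

Distances from Rhea: Dee:2, Farah:1, Tomas:2, Wes:2, Wiremu:1, Zara:1.
The largest is 2 (to Wes, Dee, and Tomas), so the eccentricity of Rhea is 2.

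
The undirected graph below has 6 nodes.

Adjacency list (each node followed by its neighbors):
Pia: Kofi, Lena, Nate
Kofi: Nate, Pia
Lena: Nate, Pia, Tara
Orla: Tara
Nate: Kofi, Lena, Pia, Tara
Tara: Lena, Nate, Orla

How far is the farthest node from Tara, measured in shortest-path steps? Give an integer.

2

Distances from Tara: Kofi:2, Lena:1, Nate:1, Orla:1, Pia:2.
The largest is 2 (to Pia and Kofi), so the eccentricity of Tara is 2.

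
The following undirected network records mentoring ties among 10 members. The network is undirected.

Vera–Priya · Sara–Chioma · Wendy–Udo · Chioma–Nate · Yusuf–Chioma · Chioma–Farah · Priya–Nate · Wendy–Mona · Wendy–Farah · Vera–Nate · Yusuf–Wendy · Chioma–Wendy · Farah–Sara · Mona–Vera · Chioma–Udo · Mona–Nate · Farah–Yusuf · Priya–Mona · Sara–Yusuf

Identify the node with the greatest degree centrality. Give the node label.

Chioma

Degrees — Chioma:6, Farah:4, Mona:4, Nate:4, Priya:3, Sara:3, Udo:2, Vera:3, Wendy:5, Yusuf:4.
The maximum is 6, attained only by Chioma.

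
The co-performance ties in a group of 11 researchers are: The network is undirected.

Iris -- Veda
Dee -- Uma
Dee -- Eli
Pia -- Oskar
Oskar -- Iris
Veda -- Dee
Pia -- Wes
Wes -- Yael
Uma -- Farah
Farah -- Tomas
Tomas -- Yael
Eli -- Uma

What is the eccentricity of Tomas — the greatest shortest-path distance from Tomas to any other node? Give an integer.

5

Distances from Tomas: Dee:3, Eli:3, Farah:1, Iris:5, Oskar:4, Pia:3, Uma:2, Veda:4, Wes:2, Yael:1.
The largest is 5 (to Iris), so the eccentricity of Tomas is 5.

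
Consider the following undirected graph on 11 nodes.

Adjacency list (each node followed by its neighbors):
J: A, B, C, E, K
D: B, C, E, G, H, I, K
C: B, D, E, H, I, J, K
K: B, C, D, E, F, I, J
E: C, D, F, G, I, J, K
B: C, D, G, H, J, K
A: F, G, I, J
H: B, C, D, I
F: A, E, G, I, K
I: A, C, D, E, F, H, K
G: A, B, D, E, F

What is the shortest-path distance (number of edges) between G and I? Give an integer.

2

One shortest route is G – E – I, which uses 2 edges, and G and I are not directly tied, so nothing shorter exists. So d(G,I) = 2.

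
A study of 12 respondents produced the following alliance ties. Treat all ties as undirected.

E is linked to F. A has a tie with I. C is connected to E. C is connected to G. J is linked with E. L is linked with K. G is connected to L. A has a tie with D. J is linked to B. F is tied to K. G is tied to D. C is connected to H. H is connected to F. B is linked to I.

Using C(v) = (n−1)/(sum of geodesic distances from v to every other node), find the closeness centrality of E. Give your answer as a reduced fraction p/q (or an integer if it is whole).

Distances from E: A:4, B:2, C:1, D:3, F:1, G:2, H:2, I:3, J:1, K:2, L:3. Sum = 24.
n = 12, so closeness = 11/24.

11/24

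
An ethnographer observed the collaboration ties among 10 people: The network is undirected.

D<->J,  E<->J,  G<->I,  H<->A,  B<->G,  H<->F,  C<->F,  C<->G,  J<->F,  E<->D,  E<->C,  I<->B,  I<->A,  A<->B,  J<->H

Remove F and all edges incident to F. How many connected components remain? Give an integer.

F's neighbors (C, H, and J) remain reachable from one another through other ties, so the rest of the network stays in one piece.

1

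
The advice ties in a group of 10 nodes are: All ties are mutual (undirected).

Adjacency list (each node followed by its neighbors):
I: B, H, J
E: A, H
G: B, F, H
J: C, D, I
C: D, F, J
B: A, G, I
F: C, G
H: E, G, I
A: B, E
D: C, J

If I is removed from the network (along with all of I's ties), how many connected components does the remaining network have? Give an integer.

1

I's neighbors (B, H, and J) remain reachable from one another through other ties, so the rest of the network stays in one piece.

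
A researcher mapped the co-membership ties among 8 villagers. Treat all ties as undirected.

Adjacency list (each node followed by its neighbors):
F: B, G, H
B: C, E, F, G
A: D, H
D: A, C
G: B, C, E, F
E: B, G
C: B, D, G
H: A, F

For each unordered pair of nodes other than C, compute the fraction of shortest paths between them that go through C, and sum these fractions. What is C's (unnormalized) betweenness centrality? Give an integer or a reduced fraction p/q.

31/6

Pairs whose geodesics pass through C — F–D: 2/3; G–D: 1; G–A: 1/2; E–D: 2/2; E–A: 2/4; B–D: 1; B–A: 1/2.
All other pairs contribute 0.
Summing the contributions gives betweenness(C) = 31/6.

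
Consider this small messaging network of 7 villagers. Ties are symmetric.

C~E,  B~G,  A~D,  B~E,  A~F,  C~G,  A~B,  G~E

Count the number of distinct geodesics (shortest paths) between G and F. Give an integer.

The shortest distance is 3, and the only length-3 path is G–B–A–F. So there is exactly 1 shortest path.

1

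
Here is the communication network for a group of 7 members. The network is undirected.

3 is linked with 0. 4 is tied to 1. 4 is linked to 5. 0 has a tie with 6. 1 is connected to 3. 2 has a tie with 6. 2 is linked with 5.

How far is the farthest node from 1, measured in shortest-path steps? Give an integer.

3

Distances from 1: 0:2, 2:3, 3:1, 4:1, 5:2, 6:3.
The largest is 3 (to 2 and 6), so the eccentricity of 1 is 3.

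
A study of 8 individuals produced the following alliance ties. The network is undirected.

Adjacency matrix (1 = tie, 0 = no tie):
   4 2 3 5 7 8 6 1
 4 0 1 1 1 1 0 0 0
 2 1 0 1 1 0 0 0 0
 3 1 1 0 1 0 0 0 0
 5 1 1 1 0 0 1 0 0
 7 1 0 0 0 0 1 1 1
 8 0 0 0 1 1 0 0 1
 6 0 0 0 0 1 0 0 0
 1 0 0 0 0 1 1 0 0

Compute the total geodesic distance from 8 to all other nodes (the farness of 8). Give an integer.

Distances from 8: 1:1, 2:2, 3:2, 4:2, 5:1, 6:2, 7:1.
Sum = 1 + 2 + 2 + 2 + 1 + 2 + 1 = 11.

11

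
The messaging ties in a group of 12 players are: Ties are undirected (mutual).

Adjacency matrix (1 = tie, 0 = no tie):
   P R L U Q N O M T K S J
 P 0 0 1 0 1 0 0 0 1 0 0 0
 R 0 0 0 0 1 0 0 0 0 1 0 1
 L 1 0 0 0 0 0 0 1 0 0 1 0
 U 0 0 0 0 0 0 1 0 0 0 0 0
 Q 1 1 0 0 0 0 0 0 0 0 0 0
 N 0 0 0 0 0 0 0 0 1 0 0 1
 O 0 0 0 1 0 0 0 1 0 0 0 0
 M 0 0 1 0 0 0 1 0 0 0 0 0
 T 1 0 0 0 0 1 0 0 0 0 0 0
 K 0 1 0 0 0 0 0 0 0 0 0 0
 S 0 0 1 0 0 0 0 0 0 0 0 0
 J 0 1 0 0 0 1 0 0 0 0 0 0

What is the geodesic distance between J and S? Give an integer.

One shortest route is J – N – T – P – L – S, which uses 5 edges, and at distance 4 from J we only reach {L}, which does not include S. So d(J,S) = 5.

5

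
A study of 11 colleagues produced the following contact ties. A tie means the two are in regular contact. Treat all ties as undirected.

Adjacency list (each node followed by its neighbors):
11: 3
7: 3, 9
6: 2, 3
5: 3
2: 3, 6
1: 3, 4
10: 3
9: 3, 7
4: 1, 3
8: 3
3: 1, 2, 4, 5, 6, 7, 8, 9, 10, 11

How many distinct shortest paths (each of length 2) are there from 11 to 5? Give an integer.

1

The shortest distance is 2, and the only length-2 path is 11–3–5. So there is exactly 1 shortest path.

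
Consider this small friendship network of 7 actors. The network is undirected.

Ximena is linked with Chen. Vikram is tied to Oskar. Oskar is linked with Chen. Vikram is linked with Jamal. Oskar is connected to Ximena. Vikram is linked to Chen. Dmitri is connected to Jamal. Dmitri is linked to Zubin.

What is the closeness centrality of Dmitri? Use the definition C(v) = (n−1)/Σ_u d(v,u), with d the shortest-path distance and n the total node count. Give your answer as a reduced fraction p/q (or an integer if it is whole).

3/7

Distances from Dmitri: Chen:3, Jamal:1, Oskar:3, Vikram:2, Ximena:4, Zubin:1. Sum = 14.
n = 7, so closeness = 6/14 = 3/7.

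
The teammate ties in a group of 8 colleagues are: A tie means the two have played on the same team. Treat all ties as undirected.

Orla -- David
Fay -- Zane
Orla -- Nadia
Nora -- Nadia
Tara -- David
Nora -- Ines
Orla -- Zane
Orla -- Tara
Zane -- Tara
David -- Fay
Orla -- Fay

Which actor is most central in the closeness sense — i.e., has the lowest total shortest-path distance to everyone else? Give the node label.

Orla

Farness (sum of distances to all others) for each node — David:14, Fay:14, Ines:22, Nadia:12, Nora:16, Orla:10, Tara:14, Zane:14.
The smallest farness is 10, for Orla, so Orla has the highest closeness.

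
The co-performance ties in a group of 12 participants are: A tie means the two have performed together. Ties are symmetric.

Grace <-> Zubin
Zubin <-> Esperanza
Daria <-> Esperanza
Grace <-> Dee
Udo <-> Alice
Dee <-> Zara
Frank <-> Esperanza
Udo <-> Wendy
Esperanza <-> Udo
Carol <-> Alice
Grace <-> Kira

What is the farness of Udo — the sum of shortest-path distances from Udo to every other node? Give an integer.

27

Distances from Udo: Alice:1, Carol:2, Daria:2, Dee:4, Esperanza:1, Frank:2, Grace:3, Kira:4, Wendy:1, Zara:5, Zubin:2.
Sum = 1 + 2 + 2 + 4 + 1 + 2 + 3 + 4 + 1 + 5 + 2 = 27.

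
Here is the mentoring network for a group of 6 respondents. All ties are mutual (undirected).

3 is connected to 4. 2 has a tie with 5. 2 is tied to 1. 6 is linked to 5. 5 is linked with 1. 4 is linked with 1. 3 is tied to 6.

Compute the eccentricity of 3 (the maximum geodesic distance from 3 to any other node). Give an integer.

3

Distances from 3: 1:2, 2:3, 4:1, 5:2, 6:1.
The largest is 3 (to 2), so the eccentricity of 3 is 3.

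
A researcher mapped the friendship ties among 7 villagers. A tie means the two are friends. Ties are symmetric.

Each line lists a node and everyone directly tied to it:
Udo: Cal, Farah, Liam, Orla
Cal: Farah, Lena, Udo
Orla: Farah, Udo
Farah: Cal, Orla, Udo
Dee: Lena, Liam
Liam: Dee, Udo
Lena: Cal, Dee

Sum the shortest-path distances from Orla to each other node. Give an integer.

Distances from Orla: Cal:2, Dee:3, Farah:1, Lena:3, Liam:2, Udo:1.
Sum = 2 + 3 + 1 + 3 + 2 + 1 = 12.

12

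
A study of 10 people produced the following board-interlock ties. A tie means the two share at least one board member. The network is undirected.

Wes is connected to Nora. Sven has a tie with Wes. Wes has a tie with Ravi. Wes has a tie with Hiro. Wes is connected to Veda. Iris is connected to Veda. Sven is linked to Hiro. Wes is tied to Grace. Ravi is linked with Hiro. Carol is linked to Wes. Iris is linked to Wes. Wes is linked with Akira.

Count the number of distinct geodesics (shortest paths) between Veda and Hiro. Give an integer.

1

The shortest distance is 2, and the only length-2 path is Veda–Wes–Hiro. So there is exactly 1 shortest path.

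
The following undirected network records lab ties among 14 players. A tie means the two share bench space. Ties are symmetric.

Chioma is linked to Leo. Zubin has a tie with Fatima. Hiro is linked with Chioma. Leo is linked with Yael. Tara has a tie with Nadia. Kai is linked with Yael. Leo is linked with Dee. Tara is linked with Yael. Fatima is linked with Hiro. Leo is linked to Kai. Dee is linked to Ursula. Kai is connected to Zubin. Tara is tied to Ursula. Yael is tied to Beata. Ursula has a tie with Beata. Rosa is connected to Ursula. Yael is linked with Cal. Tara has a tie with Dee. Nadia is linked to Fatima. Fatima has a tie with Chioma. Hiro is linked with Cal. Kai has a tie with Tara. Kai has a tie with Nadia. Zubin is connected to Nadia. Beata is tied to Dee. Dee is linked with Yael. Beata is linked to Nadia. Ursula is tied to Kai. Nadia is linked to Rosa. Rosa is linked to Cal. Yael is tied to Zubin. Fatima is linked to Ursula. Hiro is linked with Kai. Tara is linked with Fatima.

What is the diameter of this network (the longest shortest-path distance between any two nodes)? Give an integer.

Eccentricity of each node (its greatest distance to any other): Beata:3, Cal:2, Chioma:3, Dee:3, Fatima:2, Hiro:3, Kai:2, Leo:3, Nadia:2, Rosa:3, Tara:2, Ursula:2, Yael:2, Zubin:2.
The maximum eccentricity is 3, realized for instance by the pair Leo–Rosa via Leo – Yael – Cal – Rosa. So the diameter is 3.

3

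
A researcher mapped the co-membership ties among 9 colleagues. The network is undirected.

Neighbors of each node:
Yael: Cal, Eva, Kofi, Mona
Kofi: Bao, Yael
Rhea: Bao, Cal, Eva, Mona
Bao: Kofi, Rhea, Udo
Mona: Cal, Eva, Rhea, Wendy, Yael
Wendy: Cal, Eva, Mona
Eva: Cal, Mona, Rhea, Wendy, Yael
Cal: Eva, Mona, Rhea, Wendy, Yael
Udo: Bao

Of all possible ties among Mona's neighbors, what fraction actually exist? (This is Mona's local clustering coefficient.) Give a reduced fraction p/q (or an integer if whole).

Mona's neighbors: Cal, Eva, Rhea, Wendy, and Yael (k = 5).
Possible neighbor pairs: C(5,2) = 10. Edges among them: Cal–Eva, Cal–Rhea, Cal–Wendy, Cal–Yael, Eva–Rhea, Eva–Wendy, Eva–Yael → e = 7.
Clustering(Mona) = 7/10.

7/10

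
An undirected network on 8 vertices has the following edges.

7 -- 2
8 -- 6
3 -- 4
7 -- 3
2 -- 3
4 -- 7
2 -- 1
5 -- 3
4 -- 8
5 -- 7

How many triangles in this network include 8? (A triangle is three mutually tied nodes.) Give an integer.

0

8's neighbors are 4 and 6, but none of them are tied to each other, so no triangle contains 8.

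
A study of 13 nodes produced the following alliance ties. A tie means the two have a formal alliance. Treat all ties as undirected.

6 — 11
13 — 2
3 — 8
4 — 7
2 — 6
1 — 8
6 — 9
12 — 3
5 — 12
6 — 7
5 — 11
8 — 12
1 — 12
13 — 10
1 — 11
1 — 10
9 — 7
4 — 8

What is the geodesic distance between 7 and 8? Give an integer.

2

One shortest route is 7 – 4 – 8, which uses 2 edges, and 7 and 8 are not directly tied, so nothing shorter exists. So d(7,8) = 2.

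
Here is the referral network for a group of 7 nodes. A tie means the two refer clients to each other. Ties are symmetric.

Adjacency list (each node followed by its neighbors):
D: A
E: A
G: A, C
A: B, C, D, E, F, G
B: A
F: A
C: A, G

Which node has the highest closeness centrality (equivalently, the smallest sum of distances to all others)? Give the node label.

A

Farness (sum of distances to all others) for each node — A:6, B:11, C:10, D:11, E:11, F:11, G:10.
The smallest farness is 6, for A, so A has the highest closeness.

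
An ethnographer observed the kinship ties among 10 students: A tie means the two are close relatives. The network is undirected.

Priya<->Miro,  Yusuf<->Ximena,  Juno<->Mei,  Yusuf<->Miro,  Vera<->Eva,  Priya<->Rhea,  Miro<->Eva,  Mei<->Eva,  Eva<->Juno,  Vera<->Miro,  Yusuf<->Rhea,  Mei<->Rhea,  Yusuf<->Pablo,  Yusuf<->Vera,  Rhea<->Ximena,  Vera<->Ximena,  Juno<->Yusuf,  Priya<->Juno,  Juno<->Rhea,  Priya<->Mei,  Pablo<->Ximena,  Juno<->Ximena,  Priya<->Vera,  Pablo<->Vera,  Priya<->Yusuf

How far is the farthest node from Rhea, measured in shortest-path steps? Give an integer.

Distances from Rhea: Eva:2, Juno:1, Mei:1, Miro:2, Pablo:2, Priya:1, Vera:2, Ximena:1, Yusuf:1.
The largest is 2 (to Miro, Pablo, Vera, and Eva), so the eccentricity of Rhea is 2.

2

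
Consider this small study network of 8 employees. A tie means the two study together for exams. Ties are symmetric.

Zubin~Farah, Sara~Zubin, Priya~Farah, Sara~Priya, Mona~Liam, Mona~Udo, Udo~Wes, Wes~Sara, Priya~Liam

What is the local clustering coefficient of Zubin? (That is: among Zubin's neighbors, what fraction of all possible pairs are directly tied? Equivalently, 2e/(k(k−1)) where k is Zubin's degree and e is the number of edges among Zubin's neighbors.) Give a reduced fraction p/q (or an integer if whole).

Zubin's neighbors: Farah and Sara (k = 2).
Possible neighbor pairs: C(2,2) = 1. Edges among them: none → e = 0.
Clustering(Zubin) = 0/1.

0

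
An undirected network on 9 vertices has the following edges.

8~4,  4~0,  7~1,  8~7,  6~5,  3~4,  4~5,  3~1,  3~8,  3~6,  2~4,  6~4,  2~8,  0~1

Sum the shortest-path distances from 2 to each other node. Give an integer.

Distances from 2: 0:2, 1:3, 3:2, 4:1, 5:2, 6:2, 7:2, 8:1.
Sum = 2 + 3 + 2 + 1 + 2 + 2 + 2 + 1 = 15.

15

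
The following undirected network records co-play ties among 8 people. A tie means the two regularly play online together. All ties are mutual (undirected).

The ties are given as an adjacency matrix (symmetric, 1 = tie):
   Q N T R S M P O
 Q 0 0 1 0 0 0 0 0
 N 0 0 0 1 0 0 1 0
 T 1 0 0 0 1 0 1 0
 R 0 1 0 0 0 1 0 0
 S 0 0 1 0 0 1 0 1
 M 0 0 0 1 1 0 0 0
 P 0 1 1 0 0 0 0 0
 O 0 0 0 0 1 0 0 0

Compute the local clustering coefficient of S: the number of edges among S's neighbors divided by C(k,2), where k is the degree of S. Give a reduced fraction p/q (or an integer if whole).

S's neighbors: M, O, and T (k = 3).
Possible neighbor pairs: C(3,2) = 3. Edges among them: none → e = 0.
Clustering(S) = 0/3 = 0.

0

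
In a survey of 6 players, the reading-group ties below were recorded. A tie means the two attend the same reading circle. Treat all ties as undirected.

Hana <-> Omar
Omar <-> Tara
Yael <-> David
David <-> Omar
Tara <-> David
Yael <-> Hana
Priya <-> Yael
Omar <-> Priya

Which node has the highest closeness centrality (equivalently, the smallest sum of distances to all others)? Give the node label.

Farness (sum of distances to all others) for each node — David:7, Hana:8, Omar:6, Priya:8, Tara:8, Yael:7.
The smallest farness is 6, for Omar, so Omar has the highest closeness.

Omar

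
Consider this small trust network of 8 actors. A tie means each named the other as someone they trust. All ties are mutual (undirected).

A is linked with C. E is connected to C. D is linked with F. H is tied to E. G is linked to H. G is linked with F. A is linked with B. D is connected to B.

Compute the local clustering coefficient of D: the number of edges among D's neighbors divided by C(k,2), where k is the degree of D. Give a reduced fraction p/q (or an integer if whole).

D's neighbors: B and F (k = 2).
Possible neighbor pairs: C(2,2) = 1. Edges among them: none → e = 0.
Clustering(D) = 0/1.

0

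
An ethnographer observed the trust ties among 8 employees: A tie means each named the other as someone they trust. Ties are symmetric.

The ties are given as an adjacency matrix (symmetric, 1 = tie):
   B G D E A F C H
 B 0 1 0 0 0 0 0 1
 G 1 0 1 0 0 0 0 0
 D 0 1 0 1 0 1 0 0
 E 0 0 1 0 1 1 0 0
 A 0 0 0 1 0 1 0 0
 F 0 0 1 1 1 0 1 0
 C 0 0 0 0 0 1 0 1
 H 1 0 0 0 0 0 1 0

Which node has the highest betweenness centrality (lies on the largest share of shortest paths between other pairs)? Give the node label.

Unnormalized betweenness of each node: A:0, B:2, C:13/3, D:17/3, E:4/3, F:23/3, G:11/3, H:7/3.
F has the largest value, 23/3, making it the main broker — the node through which the most shortest paths run.

F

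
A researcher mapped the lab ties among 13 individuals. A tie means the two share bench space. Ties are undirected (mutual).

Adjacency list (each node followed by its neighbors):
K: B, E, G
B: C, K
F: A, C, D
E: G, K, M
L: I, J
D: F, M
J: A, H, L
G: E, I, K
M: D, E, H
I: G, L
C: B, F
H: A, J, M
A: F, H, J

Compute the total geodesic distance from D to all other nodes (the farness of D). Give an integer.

Distances from D: A:2, B:3, C:2, E:2, F:1, G:3, H:2, I:4, J:3, K:3, L:4, M:1.
Sum = 2 + 3 + 2 + 2 + 1 + 3 + 2 + 4 + 3 + 3 + 4 + 1 = 30.

30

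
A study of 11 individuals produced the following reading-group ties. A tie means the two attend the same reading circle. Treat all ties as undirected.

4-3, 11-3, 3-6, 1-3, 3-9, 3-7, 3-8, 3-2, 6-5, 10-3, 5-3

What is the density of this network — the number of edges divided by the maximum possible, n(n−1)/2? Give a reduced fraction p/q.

There are 11 edges and 11 nodes, so the maximum possible is C(11,2) = 55.
Density = 11/55 = 1/5.

1/5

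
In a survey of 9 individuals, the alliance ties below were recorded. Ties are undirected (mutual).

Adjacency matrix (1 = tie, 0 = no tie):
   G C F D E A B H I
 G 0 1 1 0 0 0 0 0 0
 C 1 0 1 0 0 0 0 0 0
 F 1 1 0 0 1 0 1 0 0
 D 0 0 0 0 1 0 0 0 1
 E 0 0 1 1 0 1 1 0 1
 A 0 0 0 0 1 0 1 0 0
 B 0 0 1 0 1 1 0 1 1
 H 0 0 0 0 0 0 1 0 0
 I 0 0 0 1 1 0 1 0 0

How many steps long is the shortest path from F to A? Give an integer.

One shortest route is F – E – A, which uses 2 edges, and F and A are not directly tied, so nothing shorter exists. So d(F,A) = 2.

2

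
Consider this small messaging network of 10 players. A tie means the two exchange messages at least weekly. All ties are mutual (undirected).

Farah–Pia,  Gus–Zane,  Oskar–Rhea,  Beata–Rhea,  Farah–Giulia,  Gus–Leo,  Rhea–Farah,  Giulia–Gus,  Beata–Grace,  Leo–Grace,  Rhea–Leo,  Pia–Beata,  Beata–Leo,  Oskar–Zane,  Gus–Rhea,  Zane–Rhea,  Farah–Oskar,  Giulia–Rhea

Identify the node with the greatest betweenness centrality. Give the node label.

Unnormalized betweenness of each node: Beata:17/3, Farah:25/6, Giulia:3/4, Grace:0, Gus:13/6, Leo:53/12, Oskar:5/6, Pia:5/6, Rhea:41/3, Zane:1/2.
Rhea has the largest value, 41/3, making it the main broker — the node through which the most shortest paths run.

Rhea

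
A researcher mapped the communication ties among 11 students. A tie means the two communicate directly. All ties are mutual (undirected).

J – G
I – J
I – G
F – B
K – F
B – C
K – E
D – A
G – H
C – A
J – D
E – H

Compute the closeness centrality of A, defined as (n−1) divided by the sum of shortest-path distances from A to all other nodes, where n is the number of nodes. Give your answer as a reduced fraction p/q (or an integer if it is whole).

5/14

Distances from A: B:2, C:1, D:1, E:5, F:3, G:3, H:4, I:3, J:2, K:4. Sum = 28.
n = 11, so closeness = 10/28 = 5/14.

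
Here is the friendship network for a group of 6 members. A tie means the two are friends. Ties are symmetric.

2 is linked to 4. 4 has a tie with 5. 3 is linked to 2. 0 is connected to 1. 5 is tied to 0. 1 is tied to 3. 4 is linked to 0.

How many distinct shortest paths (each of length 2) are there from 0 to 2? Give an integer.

The shortest distance is 2, and the only length-2 path is 0–4–2. So there is exactly 1 shortest path.

1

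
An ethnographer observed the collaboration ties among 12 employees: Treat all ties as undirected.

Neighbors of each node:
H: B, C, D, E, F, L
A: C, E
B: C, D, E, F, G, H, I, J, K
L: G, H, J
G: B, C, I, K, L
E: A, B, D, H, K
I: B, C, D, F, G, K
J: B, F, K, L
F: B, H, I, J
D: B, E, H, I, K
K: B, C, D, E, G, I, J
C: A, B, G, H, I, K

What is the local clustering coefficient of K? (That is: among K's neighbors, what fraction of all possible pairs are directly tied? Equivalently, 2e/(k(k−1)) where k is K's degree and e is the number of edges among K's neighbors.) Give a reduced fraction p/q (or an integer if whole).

11/21

K's neighbors: B, C, D, E, G, I, and J (k = 7).
Possible neighbor pairs: C(7,2) = 21. Edges among them: B–C, B–D, B–E, B–G, B–I, B–J, C–G, C–I, D–E, D–I, G–I → e = 11.
Clustering(K) = 11/21.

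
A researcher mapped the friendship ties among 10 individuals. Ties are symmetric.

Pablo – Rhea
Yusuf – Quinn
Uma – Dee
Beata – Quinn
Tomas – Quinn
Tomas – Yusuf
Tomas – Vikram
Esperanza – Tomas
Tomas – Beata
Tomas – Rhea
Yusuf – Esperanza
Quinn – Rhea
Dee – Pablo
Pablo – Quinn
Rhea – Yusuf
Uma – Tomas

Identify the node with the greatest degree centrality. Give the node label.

Tomas

Degrees — Beata:2, Dee:2, Esperanza:2, Pablo:3, Quinn:5, Rhea:4, Tomas:7, Uma:2, Vikram:1, Yusuf:4.
The maximum is 7, attained only by Tomas.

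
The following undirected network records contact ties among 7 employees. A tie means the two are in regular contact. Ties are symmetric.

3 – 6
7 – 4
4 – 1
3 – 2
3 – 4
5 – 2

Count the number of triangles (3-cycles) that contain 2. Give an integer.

2's neighbors are 3 and 5, but none of them are tied to each other, so no triangle contains 2.

0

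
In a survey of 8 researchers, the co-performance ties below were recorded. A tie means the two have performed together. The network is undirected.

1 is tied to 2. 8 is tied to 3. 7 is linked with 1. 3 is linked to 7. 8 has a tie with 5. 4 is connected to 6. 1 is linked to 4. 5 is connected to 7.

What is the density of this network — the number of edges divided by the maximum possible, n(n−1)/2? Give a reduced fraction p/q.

2/7

There are 8 edges and 8 nodes, so the maximum possible is C(8,2) = 28.
Density = 8/28 = 2/7.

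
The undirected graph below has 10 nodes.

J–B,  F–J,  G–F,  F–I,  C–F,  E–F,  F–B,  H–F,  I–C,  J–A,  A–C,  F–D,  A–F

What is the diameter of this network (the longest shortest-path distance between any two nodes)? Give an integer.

Eccentricity of each node (its greatest distance to any other): A:2, B:2, C:2, D:2, E:2, F:1, G:2, H:2, I:2, J:2.
The maximum eccentricity is 2, realized for instance by the pair I–B via I – F – B. So the diameter is 2.

2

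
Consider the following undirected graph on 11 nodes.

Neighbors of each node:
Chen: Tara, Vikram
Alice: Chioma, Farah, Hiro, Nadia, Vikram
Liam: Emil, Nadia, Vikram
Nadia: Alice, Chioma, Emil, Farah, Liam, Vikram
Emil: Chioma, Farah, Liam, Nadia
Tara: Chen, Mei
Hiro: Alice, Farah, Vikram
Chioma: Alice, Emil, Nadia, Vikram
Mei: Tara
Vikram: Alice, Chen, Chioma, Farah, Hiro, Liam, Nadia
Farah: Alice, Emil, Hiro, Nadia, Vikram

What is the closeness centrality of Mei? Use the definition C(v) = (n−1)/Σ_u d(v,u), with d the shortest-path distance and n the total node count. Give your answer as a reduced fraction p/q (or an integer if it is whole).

Distances from Mei: Alice:4, Chen:2, Chioma:4, Emil:5, Farah:4, Hiro:4, Liam:4, Nadia:4, Tara:1, Vikram:3. Sum = 35.
n = 11, so closeness = 10/35 = 2/7.

2/7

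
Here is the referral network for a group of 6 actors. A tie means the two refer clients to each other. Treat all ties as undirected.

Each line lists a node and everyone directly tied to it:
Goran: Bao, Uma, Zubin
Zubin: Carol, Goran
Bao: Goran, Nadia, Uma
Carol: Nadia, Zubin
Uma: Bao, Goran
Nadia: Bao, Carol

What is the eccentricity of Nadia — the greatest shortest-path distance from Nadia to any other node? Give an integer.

2

Distances from Nadia: Bao:1, Carol:1, Goran:2, Uma:2, Zubin:2.
The largest is 2 (to Zubin, Uma, and Goran), so the eccentricity of Nadia is 2.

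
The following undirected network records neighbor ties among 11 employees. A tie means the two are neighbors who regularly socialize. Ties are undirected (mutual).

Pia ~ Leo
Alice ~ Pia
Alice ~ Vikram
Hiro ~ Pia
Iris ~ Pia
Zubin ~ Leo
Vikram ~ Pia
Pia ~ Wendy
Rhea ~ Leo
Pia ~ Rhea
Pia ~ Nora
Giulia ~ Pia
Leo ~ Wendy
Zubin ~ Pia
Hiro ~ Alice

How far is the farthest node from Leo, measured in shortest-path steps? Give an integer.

Distances from Leo: Alice:2, Giulia:2, Hiro:2, Iris:2, Nora:2, Pia:1, Rhea:1, Vikram:2, Wendy:1, Zubin:1.
The largest is 2 (to Hiro, Vikram, Nora, Giulia, Alice, and Iris), so the eccentricity of Leo is 2.

2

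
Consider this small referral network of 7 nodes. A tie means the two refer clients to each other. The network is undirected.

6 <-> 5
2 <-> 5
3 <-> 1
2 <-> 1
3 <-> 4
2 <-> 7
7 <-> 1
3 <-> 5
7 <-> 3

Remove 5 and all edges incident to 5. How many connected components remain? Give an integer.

2

Without 5, the remaining ties split the others into: {6}; {1, 2, 3, 4, 7}.
That's 2 separate components.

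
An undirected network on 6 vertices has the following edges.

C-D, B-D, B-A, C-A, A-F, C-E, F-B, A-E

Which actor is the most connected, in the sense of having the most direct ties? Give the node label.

Degrees — A:4, B:3, C:3, D:2, E:2, F:2.
The maximum is 4, attained only by A.

A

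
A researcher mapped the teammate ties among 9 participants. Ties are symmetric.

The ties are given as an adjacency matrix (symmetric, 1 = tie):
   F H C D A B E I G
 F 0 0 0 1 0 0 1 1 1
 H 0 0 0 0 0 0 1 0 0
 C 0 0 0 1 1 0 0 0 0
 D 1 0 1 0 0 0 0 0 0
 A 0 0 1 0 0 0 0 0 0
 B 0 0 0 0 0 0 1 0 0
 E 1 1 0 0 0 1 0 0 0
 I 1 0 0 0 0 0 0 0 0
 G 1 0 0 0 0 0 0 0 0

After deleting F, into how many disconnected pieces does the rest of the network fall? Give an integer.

Without F, the remaining ties split the others into: {B, E, H}; {A, C, D}; {I}; {G}.
That's 4 separate components.

4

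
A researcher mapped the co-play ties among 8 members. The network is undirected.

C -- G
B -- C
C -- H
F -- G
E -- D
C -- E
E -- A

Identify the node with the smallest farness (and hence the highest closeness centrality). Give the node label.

C

Farness (sum of distances to all others) for each node — A:18, B:16, C:10, D:18, E:12, F:20, G:14, H:16.
The smallest farness is 10, for C, so C has the highest closeness.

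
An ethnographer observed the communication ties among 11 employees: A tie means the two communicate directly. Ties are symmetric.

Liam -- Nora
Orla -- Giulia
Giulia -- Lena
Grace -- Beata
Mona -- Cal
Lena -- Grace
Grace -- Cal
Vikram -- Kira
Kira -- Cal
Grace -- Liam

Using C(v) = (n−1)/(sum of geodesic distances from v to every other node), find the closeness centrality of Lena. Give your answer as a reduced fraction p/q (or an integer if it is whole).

10/23

Distances from Lena: Beata:2, Cal:2, Giulia:1, Grace:1, Kira:3, Liam:2, Mona:3, Nora:3, Orla:2, Vikram:4. Sum = 23.
n = 11, so closeness = 10/23.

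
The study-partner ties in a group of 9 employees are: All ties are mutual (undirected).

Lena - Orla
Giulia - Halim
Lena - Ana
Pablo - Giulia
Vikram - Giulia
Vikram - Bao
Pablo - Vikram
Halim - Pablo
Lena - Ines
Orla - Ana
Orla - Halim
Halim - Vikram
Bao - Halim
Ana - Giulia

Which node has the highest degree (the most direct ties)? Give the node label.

Degrees — Ana:3, Bao:2, Giulia:4, Halim:5, Ines:1, Lena:3, Orla:3, Pablo:3, Vikram:4.
The maximum is 5, attained only by Halim.

Halim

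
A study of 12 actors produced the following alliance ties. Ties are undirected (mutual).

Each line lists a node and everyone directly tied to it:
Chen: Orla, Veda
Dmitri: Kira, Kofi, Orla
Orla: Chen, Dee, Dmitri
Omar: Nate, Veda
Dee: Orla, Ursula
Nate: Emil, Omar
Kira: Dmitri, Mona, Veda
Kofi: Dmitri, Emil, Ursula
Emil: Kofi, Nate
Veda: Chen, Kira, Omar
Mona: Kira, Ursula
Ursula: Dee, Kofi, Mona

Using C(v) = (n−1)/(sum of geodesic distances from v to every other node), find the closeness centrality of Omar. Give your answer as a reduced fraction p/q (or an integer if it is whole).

11/28

Distances from Omar: Chen:2, Dee:4, Dmitri:3, Emil:2, Kira:2, Kofi:3, Mona:3, Nate:1, Orla:3, Ursula:4, Veda:1. Sum = 28.
n = 12, so closeness = 11/28.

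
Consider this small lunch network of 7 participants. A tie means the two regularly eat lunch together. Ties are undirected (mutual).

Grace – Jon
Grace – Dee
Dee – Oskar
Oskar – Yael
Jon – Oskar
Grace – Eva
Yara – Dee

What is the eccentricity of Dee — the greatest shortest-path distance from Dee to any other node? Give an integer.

2

Distances from Dee: Eva:2, Grace:1, Jon:2, Oskar:1, Yael:2, Yara:1.
The largest is 2 (to Eva, Jon, and Yael), so the eccentricity of Dee is 2.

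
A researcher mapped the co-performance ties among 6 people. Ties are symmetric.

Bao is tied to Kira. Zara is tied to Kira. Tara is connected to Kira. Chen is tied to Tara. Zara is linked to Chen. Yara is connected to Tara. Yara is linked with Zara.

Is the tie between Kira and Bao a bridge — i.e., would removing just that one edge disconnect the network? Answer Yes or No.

Yes

Without the Kira–Bao edge there is no alternate route between Kira and Bao, so the network disconnects. It is a bridge.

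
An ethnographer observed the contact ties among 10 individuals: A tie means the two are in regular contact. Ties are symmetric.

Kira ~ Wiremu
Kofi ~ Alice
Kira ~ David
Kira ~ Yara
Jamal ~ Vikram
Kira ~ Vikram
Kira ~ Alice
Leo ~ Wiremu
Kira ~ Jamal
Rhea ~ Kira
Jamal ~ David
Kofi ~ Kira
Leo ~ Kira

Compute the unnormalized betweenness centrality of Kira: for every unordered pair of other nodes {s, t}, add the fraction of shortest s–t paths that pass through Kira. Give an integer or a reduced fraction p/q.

63/2

Pairs whose geodesics pass through Kira — David–Vikram: 1/2; David–Leo: 1; David–Rhea: 1; David–Kofi: 1; David–Yara: 1; David–Wiremu: 1; David–Alice: 1; Vikram–Leo: 1; Vikram–Rhea: 1; Vikram–Kofi: 1; Vikram–Yara: 1; Vikram–Wiremu: 1; Vikram–Alice: 1; Leo–Rhea: 1 … (+18 more pairs).
All other pairs contribute 0.
Summing the contributions gives betweenness(Kira) = 63/2.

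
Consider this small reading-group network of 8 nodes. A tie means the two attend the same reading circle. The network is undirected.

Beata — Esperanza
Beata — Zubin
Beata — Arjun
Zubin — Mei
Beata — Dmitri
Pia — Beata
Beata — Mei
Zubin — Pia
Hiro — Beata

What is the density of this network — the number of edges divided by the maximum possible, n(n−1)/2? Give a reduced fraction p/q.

9/28

There are 9 edges and 8 nodes, so the maximum possible is C(8,2) = 28.
Density = 9/28.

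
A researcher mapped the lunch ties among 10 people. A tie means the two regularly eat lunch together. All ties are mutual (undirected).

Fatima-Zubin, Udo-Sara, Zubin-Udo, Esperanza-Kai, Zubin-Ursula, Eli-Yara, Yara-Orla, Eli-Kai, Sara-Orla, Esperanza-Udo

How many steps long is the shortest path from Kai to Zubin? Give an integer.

One shortest route is Kai – Esperanza – Udo – Zubin, which uses 3 edges, and at distance 2 from Kai we only reach {Udo, Yara}, which does not include Zubin. So d(Kai,Zubin) = 3.

3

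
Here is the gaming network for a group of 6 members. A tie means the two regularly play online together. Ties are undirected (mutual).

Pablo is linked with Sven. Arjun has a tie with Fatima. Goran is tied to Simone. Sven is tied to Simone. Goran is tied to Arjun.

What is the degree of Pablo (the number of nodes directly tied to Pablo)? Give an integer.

Pablo is directly tied to Sven. That is 1 neighbor, so the degree of Pablo is 1.

1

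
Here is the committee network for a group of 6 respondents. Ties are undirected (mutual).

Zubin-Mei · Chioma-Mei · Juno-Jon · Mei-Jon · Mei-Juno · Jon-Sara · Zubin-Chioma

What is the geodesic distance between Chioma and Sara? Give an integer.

3

One shortest route is Chioma – Mei – Jon – Sara, which uses 3 edges, and at distance 2 from Chioma we only reach {Jon, Juno}, which does not include Sara. So d(Chioma,Sara) = 3.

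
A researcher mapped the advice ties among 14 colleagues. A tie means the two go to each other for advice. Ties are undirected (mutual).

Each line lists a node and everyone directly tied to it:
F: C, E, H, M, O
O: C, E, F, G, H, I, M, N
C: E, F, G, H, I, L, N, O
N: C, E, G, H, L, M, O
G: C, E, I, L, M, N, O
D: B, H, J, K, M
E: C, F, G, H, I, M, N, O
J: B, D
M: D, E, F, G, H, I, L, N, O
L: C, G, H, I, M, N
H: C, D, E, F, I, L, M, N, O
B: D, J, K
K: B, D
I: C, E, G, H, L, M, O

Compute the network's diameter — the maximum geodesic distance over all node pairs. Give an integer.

Eccentricity of each node (its greatest distance to any other): B:3, C:3, D:2, E:3, F:3, G:3, H:2, I:3, J:3, K:3, L:3, M:2, N:3, O:3.
The maximum eccentricity is 3, realized for instance by the pair F–B via F – H – D – B. So the diameter is 3.

3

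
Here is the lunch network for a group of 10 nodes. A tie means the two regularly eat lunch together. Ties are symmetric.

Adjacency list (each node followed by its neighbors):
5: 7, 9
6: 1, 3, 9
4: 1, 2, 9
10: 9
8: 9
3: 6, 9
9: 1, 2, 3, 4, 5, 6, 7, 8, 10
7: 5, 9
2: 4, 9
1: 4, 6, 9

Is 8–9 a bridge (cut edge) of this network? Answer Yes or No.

Without the 8–9 edge there is no alternate route between 8 and 9, so the network disconnects. It is a bridge.

Yes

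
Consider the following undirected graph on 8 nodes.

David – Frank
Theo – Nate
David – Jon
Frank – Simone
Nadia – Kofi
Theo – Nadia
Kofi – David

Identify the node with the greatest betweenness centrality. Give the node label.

Unnormalized betweenness of each node: David:14, Frank:6, Jon:0, Kofi:12, Nadia:10, Nate:0, Simone:0, Theo:6.
David has the largest value, 14, making it the main broker — the node through which the most shortest paths run.

David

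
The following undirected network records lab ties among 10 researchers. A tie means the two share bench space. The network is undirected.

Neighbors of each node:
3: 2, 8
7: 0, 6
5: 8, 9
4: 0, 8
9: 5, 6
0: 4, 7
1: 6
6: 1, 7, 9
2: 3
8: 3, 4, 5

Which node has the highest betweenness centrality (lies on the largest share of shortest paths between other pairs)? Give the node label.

Unnormalized betweenness of each node: 0:6, 1:0, 2:0, 3:8, 4:7, 5:10, 6:11, 7:5, 8:17, 9:9.
8 has the largest value, 17, making it the main broker — the node through which the most shortest paths run.

8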